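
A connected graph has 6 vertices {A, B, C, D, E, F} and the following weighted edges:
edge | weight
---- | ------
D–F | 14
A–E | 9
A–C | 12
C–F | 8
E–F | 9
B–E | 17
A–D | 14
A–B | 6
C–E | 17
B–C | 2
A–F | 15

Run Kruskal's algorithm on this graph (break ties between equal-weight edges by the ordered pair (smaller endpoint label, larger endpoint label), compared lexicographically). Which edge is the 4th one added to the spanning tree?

A-E

Kruskal's algorithm — process edges by increasing weight (ties by edge label):
B–C (2): add — endpoints in different components.
A–B (6): add — endpoints in different components.
C–F (8): add — endpoints in different components.
A–E (9): add — endpoints in different components.
E–F (9): skip — E and F already connected.
A–C (12): skip — A and C already connected.
A–D (14): add — endpoints in different components.
The 4th edge added is A–E.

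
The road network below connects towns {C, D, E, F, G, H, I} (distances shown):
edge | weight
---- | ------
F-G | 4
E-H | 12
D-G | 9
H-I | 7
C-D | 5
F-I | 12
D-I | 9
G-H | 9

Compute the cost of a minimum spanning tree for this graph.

46

Prim's algorithm from F:
Step 1: cheapest edge leaving the tree is F-G (4); add G.
Step 2: cheapest edge leaving the tree is D-G (9); add D.
Step 3: cheapest edge leaving the tree is C-D (5); add C.
Step 4: cheapest edge leaving the tree is G-H (9); add H.
Step 5: cheapest edge leaving the tree is H-I (7); add I.
Step 6: cheapest edge leaving the tree is E-H (12); add E.
MST edges: F-G, D-G, C-D, G-H, H-I, E-H; total weight 4+9+5+9+7+12 = 46.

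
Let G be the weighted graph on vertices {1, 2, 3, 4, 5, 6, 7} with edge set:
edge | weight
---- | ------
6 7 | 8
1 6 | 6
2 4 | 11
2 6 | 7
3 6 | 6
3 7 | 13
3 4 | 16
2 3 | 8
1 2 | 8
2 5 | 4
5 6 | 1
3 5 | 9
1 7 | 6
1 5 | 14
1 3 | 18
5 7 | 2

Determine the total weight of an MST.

30

Kruskal: consider edges lightest-first.
5 6 (1): add. Components now {1} {2} {3} {4} {5,6} {7}
5 7 (2): add. Components now {1} {2} {3} {4} {5,6,7}
2 5 (4): add. Components now {1} {2,5,6,7} {3} {4}
1 6 (6): add. Components now {1,2,5,6,7} {3} {4}
1 7 (6): skip — 1 and 7 already connected.
3 6 (6): add. Components now {1,2,3,5,6,7} {4}
2 6 (7): skip — 2 and 6 already connected.
1 2 (8): skip — 1 and 2 already connected.
2 3 (8): skip — 2 and 3 already connected.
6 7 (8): skip — 6 and 7 already connected.
3 5 (9): skip — 3 and 5 already connected.
2 4 (11): add. Components now {1,2,3,4,5,6,7}
MST edges: 5 6, 5 7, 2 5, 1 6, 3 6, 2 4; total weight 1+2+4+6+6+11 = 30.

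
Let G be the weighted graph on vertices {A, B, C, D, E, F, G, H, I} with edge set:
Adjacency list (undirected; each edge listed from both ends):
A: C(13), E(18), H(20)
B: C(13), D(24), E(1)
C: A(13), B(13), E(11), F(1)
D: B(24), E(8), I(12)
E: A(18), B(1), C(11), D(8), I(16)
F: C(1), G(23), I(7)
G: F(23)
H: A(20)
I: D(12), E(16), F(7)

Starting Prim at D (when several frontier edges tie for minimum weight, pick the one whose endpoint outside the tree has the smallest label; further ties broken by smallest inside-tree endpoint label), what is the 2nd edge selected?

Grow the tree from D using Prim:
Step 1: frontier [D-E 8, D-I 12, B-D 24] → take D-E (8); add E.
Step 2: frontier [D-I 12, B-D 24, B-E 1, C-E 11, E-I 16, A-E 18] → take B-E (1); add B.
Step 3: frontier [B-C 13, D-I 12, C-E 11, E-I 16, A-E 18] → take C-E (11); add C.
Step 4: frontier [C-F 1, A-C 13, D-I 12, E-I 16, A-E 18] → take C-F (1); add F.
Step 5: frontier [A-C 13, D-I 12, E-I 16, A-E 18, F-I 7, F-G 23] → take F-I (7); add I.
Step 6: frontier [A-C 13, A-E 18, F-G 23] → take A-C (13); add A.
Step 7: frontier [A-H 20, F-G 23] → take A-H (20); add H.
Step 8: frontier [F-G 23] → take F-G (23); add G.
The 2nd edge added is B-E.

B-E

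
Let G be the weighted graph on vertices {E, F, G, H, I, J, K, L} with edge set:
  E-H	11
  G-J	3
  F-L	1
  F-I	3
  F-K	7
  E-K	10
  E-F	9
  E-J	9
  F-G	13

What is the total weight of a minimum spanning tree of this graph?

43

Sort edges by weight, then run Kruskal:
F-L (1): add — endpoints in different components.
F-I (3): add — endpoints in different components.
G-J (3): add — endpoints in different components.
F-K (7): add — endpoints in different components.
E-F (9): add — endpoints in different components.
E-J (9): add — endpoints in different components.
E-K (10): skip — E and K already connected.
E-H (11): add — endpoints in different components.
MST edges: F-L, F-I, G-J, F-K, E-F, E-J, E-H; total weight 1+3+3+7+9+9+11 = 43.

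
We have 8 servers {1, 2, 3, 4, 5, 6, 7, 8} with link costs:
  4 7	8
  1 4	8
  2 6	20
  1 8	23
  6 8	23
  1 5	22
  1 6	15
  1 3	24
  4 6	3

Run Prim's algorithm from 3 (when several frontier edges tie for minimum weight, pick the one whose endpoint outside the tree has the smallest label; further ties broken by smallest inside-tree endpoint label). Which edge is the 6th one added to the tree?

Grow the tree from 3 using Prim:
Step 1: cheapest edge leaving the tree is 1 3 (24); add 1.
Step 2: cheapest edge leaving the tree is 1 4 (8); add 4.
Step 3: cheapest edge leaving the tree is 4 6 (3); add 6.
Step 4: cheapest edge leaving the tree is 4 7 (8); add 7.
Step 5: cheapest edge leaving the tree is 2 6 (20); add 2.
Step 6: cheapest edge leaving the tree is 1 5 (22); add 5.
Step 7: cheapest edge leaving the tree is 1 8 (23); add 8.
The 6th edge added is 1 5.

1-5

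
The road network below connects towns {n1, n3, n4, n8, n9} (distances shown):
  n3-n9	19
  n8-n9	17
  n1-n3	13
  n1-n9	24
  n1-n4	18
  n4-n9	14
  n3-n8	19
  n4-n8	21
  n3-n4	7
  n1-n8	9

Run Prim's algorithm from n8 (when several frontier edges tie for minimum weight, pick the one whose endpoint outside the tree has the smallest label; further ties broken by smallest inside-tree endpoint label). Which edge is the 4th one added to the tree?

n4-n9

Grow the tree from n8 using Prim:
Step 1: cheapest edge leaving the tree is n1-n8 (9); add n1.
Step 2: cheapest edge leaving the tree is n1-n3 (13); add n3.
Step 3: cheapest edge leaving the tree is n3-n4 (7); add n4.
Step 4: cheapest edge leaving the tree is n4-n9 (14); add n9.
The 4th edge added is n4-n9.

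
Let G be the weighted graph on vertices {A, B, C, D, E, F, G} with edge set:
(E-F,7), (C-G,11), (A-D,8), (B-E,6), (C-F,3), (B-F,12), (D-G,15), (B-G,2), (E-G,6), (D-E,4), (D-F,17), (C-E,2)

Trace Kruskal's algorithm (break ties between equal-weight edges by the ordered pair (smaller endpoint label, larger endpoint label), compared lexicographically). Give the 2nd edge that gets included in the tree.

Kruskal: consider edges lightest-first.
B-G (2): add. Components now {A} {B,G} {C} {D} {E} {F}
C-E (2): add. Components now {A} {B,G} {C,E} {D} {F}
C-F (3): add. Components now {A} {B,G} {C,E,F} {D}
D-E (4): add. Components now {A} {B,G} {C,D,E,F}
B-E (6): add. Components now {A} {B,C,D,E,F,G}
E-G (6): skip — E and G already connected.
E-F (7): skip — E and F already connected.
A-D (8): add. Components now {A,B,C,D,E,F,G}
The 2nd edge added is C-E.

C-E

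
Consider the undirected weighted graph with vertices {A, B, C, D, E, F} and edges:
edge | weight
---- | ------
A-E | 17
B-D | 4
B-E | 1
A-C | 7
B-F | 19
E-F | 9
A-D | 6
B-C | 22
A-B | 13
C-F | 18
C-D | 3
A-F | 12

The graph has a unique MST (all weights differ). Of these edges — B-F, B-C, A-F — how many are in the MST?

Sort edges by weight, then run Kruskal:
B-E (1): add. Components now {A} {B,E} {C} {D} {F}
C-D (3): add. Components now {A} {B,E} {C,D} {F}
B-D (4): add. Components now {A} {B,C,D,E} {F}
A-D (6): add. Components now {A,B,C,D,E} {F}
A-C (7): skip — A and C already connected.
E-F (9): add. Components now {A,B,C,D,E,F}
MST edge set: {B-E, C-D, B-D, A-D, E-F}.
Of the listed edges, {} are in the MST → 0.

0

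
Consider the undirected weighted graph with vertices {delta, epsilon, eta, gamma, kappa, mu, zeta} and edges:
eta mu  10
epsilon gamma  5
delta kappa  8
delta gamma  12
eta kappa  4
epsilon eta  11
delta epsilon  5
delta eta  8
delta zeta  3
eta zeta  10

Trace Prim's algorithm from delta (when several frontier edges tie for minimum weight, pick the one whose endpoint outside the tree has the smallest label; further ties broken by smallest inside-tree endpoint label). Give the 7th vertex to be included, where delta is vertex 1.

Prim's algorithm from delta:
Step 1: cheapest edge leaving the tree is delta zeta (3); add zeta.
Step 2: cheapest edge leaving the tree is delta epsilon (5); add epsilon.
Step 3: cheapest edge leaving the tree is epsilon gamma (5); add gamma.
Step 4: cheapest edge leaving the tree is delta eta (8); add eta.
Step 5: cheapest edge leaving the tree is eta kappa (4); add kappa.
Step 6: cheapest edge leaving the tree is eta mu (10); add mu.
Vertex order: delta, zeta, epsilon, gamma, eta, kappa, mu. The 7th vertex is mu.

mu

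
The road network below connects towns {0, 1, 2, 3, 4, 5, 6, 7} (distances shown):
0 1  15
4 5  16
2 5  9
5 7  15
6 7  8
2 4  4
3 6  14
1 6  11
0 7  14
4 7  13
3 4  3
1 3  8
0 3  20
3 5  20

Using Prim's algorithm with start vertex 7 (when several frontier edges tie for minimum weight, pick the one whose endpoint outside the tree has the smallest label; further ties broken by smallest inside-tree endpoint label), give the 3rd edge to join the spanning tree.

Prim's algorithm from 7:
Step 1: frontier [6 7 8, 4 7 13, 0 7 14, 5 7 15] → take 6 7 (8); add 6.
Step 2: frontier [1 6 11, 3 6 14, 4 7 13, 0 7 14, 5 7 15] → take 1 6 (11); add 1.
Step 3: frontier [1 3 8, 0 1 15, 3 6 14, 4 7 13, 0 7 14, 5 7 15] → take 1 3 (8); add 3.
Step 4: frontier [0 1 15, 3 4 3, 0 3 20, 3 5 20, 4 7 13, 0 7 14, 5 7 15] → take 3 4 (3); add 4.
Step 5: frontier [0 1 15, 0 3 20, 3 5 20, 2 4 4, 4 5 16, 0 7 14, 5 7 15] → take 2 4 (4); add 2.
Step 6: frontier [0 1 15, 2 5 9, 0 3 20, 3 5 20, 4 5 16, 0 7 14, 5 7 15] → take 2 5 (9); add 5.
Step 7: frontier [0 1 15, 0 3 20, 0 7 14] → take 0 7 (14); add 0.
The 3rd edge added is 1 3.

1-3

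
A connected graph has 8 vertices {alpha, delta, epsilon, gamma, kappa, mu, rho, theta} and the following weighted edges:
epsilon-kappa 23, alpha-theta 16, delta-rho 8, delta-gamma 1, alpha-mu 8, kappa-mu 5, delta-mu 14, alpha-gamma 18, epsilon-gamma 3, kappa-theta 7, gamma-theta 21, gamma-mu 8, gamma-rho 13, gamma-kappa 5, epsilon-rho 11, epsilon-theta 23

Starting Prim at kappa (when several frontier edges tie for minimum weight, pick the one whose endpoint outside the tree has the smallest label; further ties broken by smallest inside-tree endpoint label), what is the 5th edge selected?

kappa-theta

Prim, starting at kappa.
Step 1: cheapest edge leaving the tree is gamma-kappa (5); add gamma.
Step 2: cheapest edge leaving the tree is delta-gamma (1); add delta.
Step 3: cheapest edge leaving the tree is epsilon-gamma (3); add epsilon.
Step 4: cheapest edge leaving the tree is kappa-mu (5); add mu.
Step 5: cheapest edge leaving the tree is kappa-theta (7); add theta.
Step 6: cheapest edge leaving the tree is alpha-mu (8); add alpha.
Step 7: cheapest edge leaving the tree is delta-rho (8); add rho.
The 5th edge added is kappa-theta.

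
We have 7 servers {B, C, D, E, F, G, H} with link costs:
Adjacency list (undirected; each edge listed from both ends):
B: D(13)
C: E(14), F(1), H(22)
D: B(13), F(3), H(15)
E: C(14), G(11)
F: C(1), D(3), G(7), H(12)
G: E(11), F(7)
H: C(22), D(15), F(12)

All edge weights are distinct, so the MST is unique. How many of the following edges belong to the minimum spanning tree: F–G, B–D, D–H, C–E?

Kruskal: consider edges lightest-first.
C–F (1): add. Components now {B} {C,F} {D} {E} {G} {H}
D–F (3): add. Components now {B} {C,D,F} {E} {G} {H}
F–G (7): add. Components now {B} {C,D,F,G} {E} {H}
E–G (11): add. Components now {B} {C,D,E,F,G} {H}
F–H (12): add. Components now {B} {C,D,E,F,G,H}
B–D (13): add. Components now {B,C,D,E,F,G,H}
MST edge set: {C–F, D–F, F–G, E–G, F–H, B–D}.
Of the listed edges, {F–G, B–D} are in the MST → 2.

2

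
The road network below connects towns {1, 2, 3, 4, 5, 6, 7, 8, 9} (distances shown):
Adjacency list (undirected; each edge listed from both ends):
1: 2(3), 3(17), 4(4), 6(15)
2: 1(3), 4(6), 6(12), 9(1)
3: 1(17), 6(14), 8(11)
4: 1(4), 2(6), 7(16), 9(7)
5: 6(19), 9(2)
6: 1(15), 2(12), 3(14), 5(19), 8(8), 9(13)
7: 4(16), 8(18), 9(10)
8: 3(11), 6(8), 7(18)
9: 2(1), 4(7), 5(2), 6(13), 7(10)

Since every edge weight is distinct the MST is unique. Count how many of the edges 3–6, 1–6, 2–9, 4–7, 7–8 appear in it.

Kruskal: consider edges lightest-first.
2–9 (1): add — endpoints in different components.
5–9 (2): add — endpoints in different components.
1–2 (3): add — endpoints in different components.
1–4 (4): add — endpoints in different components.
2–4 (6): skip — 2 and 4 already connected.
4–9 (7): skip — 4 and 9 already connected.
6–8 (8): add — endpoints in different components.
7–9 (10): add — endpoints in different components.
3–8 (11): add — endpoints in different components.
2–6 (12): add — endpoints in different components.
MST edge set: {2–9, 5–9, 1–2, 1–4, 6–8, 7–9, 3–8, 2–6}.
Of the listed edges, {2–9} are in the MST → 1.

1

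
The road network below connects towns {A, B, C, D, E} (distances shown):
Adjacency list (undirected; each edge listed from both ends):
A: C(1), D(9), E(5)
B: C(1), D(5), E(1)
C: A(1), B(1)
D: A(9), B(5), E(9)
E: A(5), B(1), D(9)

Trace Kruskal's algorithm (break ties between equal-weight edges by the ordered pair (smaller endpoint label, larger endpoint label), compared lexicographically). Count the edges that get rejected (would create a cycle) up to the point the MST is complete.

1

Kruskal's algorithm — process edges by increasing weight (ties by edge label):
A-C (1): add — endpoints in different components.
B-C (1): add — endpoints in different components.
B-E (1): add — endpoints in different components.
A-E (5): skip — A and E already connected.
B-D (5): add — endpoints in different components.
Edges rejected before the tree was complete: 1.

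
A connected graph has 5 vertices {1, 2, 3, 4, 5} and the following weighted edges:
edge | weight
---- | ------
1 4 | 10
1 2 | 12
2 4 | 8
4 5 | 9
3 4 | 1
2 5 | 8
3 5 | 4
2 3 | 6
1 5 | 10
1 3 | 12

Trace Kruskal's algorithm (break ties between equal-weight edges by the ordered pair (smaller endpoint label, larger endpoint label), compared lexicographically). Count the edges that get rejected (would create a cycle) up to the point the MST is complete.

Sort edges by weight, then run Kruskal:
3 4 (1): add — endpoints in different components.
3 5 (4): add — endpoints in different components.
2 3 (6): add — endpoints in different components.
2 4 (8): skip — 2 and 4 already connected.
2 5 (8): skip — 2 and 5 already connected.
4 5 (9): skip — 4 and 5 already connected.
1 4 (10): add — endpoints in different components.
Edges rejected before the tree was complete: 3.

3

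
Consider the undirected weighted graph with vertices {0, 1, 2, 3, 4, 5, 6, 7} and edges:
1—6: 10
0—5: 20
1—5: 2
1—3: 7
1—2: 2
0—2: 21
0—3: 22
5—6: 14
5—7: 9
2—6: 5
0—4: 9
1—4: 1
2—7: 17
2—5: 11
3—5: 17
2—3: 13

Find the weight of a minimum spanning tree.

Prim's algorithm from 2:
Step 1: cheapest edge leaving the tree is 1—2 (2); add 1.
Step 2: cheapest edge leaving the tree is 1—4 (1); add 4.
Step 3: cheapest edge leaving the tree is 1—5 (2); add 5.
Step 4: cheapest edge leaving the tree is 2—6 (5); add 6.
Step 5: cheapest edge leaving the tree is 1—3 (7); add 3.
Step 6: cheapest edge leaving the tree is 0—4 (9); add 0.
Step 7: cheapest edge leaving the tree is 5—7 (9); add 7.
MST edges: 1—2, 1—4, 1—5, 2—6, 1—3, 0—4, 5—7; total weight 2+1+2+5+7+9+9 = 35.

35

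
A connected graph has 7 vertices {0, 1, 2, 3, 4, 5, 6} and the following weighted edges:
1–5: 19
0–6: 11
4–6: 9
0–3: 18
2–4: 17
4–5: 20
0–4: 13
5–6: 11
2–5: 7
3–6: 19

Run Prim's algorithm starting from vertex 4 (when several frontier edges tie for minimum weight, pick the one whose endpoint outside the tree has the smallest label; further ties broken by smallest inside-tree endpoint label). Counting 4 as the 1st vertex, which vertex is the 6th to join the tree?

Prim's algorithm from 4:
Step 1: frontier [4–6 9, 0–4 13, 2–4 17, 4–5 20] → take 4–6 (9); add 6.
Step 2: frontier [0–4 13, 2–4 17, 4–5 20, 0–6 11, 5–6 11, 3–6 19] → take 0–6 (11); add 0.
Step 3: frontier [0–3 18, 2–4 17, 4–5 20, 5–6 11, 3–6 19] → take 5–6 (11); add 5.
Step 4: frontier [0–3 18, 2–4 17, 2–5 7, 1–5 19, 3–6 19] → take 2–5 (7); add 2.
Step 5: frontier [0–3 18, 1–5 19, 3–6 19] → take 0–3 (18); add 3.
Step 6: frontier [1–5 19] → take 1–5 (19); add 1.
Vertex order: 4, 6, 0, 5, 2, 3, 1. The 6th vertex is 3.

3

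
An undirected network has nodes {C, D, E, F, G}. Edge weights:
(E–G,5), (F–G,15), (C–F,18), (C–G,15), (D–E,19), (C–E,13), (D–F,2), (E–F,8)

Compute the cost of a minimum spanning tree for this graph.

Kruskal's algorithm — process edges by increasing weight (ties by edge label):
D–F (2): add — endpoints in different components.
E–G (5): add — endpoints in different components.
E–F (8): add — endpoints in different components.
C–E (13): add — endpoints in different components.
MST edges: D–F, E–G, E–F, C–E; total weight 2+5+8+13 = 28.

28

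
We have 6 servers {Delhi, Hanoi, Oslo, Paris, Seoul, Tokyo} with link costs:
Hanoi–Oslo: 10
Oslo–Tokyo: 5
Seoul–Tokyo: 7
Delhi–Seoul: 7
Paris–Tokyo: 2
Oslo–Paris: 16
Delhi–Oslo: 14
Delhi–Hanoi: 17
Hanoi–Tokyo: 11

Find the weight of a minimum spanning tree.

31

Grow the tree from Paris using Prim:
Step 1: cheapest edge leaving the tree is Paris–Tokyo (2); add Tokyo.
Step 2: cheapest edge leaving the tree is Oslo–Tokyo (5); add Oslo.
Step 3: cheapest edge leaving the tree is Seoul–Tokyo (7); add Seoul.
Step 4: cheapest edge leaving the tree is Delhi–Seoul (7); add Delhi.
Step 5: cheapest edge leaving the tree is Hanoi–Oslo (10); add Hanoi.
MST edges: Paris–Tokyo, Oslo–Tokyo, Seoul–Tokyo, Delhi–Seoul, Hanoi–Oslo; total weight 2+5+7+7+10 = 31.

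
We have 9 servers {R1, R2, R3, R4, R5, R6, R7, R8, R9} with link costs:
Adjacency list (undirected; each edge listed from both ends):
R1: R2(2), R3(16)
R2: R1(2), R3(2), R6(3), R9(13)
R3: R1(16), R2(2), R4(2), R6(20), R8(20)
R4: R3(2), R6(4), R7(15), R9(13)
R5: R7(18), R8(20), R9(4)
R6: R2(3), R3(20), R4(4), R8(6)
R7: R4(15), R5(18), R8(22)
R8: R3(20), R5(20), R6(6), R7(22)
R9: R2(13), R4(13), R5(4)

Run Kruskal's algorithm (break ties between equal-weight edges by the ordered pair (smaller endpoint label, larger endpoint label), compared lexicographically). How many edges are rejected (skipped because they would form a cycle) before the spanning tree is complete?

2

Sort edges by weight, then run Kruskal:
R1–R2 (2): add — endpoints in different components.
R2–R3 (2): add — endpoints in different components.
R3–R4 (2): add — endpoints in different components.
R2–R6 (3): add — endpoints in different components.
R4–R6 (4): skip — R4 and R6 already connected.
R5–R9 (4): add — endpoints in different components.
R6–R8 (6): add — endpoints in different components.
R2–R9 (13): add — endpoints in different components.
R4–R9 (13): skip — R4 and R9 already connected.
R4–R7 (15): add — endpoints in different components.
Edges rejected before the tree was complete: 2.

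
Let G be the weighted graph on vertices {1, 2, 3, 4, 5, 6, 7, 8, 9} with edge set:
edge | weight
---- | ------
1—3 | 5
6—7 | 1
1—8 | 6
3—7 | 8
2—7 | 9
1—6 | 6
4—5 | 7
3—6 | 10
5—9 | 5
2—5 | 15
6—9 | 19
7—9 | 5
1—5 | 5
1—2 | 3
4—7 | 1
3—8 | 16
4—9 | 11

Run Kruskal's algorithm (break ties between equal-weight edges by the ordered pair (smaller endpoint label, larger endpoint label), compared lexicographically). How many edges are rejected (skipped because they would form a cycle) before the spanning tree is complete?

1

Kruskal: consider edges lightest-first.
4—7 (1): add — endpoints in different components.
6—7 (1): add — endpoints in different components.
1—2 (3): add — endpoints in different components.
1—3 (5): add — endpoints in different components.
1—5 (5): add — endpoints in different components.
5—9 (5): add — endpoints in different components.
7—9 (5): add — endpoints in different components.
1—6 (6): skip — 1 and 6 already connected.
1—8 (6): add — endpoints in different components.
Edges rejected before the tree was complete: 1.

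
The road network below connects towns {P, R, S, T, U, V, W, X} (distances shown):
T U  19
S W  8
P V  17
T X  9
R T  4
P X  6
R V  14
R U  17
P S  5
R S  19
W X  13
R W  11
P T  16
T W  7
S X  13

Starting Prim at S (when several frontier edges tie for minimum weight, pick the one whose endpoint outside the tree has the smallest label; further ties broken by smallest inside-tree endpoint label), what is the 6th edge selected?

R-V

Prim's algorithm from S:
Step 1: cheapest edge leaving the tree is P S (5); add P.
Step 2: cheapest edge leaving the tree is P X (6); add X.
Step 3: cheapest edge leaving the tree is S W (8); add W.
Step 4: cheapest edge leaving the tree is T W (7); add T.
Step 5: cheapest edge leaving the tree is R T (4); add R.
Step 6: cheapest edge leaving the tree is R V (14); add V.
Step 7: cheapest edge leaving the tree is R U (17); add U.
The 6th edge added is R V.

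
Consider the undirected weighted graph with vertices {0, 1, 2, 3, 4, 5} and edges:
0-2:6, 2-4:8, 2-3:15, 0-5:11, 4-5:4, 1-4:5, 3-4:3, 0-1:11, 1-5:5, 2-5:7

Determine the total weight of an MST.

25

Kruskal's algorithm — process edges by increasing weight (ties by edge label):
3-4 (3): add — endpoints in different components.
4-5 (4): add — endpoints in different components.
1-4 (5): add — endpoints in different components.
1-5 (5): skip — 1 and 5 already connected.
0-2 (6): add — endpoints in different components.
2-5 (7): add — endpoints in different components.
MST edges: 3-4, 4-5, 1-4, 0-2, 2-5; total weight 3+4+5+6+7 = 25.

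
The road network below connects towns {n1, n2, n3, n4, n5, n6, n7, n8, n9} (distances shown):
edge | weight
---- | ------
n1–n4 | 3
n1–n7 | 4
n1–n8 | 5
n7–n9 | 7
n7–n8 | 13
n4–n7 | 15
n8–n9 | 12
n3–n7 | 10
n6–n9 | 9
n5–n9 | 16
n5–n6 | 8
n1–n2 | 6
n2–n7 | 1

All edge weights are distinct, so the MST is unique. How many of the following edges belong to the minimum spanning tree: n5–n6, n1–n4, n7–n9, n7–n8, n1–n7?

4

Kruskal's algorithm — process edges by increasing weight (ties by edge label):
n2–n7 (1): add — endpoints in different components.
n1–n4 (3): add — endpoints in different components.
n1–n7 (4): add — endpoints in different components.
n1–n8 (5): add — endpoints in different components.
n1–n2 (6): skip — n1 and n2 already connected.
n7–n9 (7): add — endpoints in different components.
n5–n6 (8): add — endpoints in different components.
n6–n9 (9): add — endpoints in different components.
n3–n7 (10): add — endpoints in different components.
MST edge set: {n2–n7, n1–n4, n1–n7, n1–n8, n7–n9, n5–n6, n6–n9, n3–n7}.
Of the listed edges, {n5–n6, n1–n4, n7–n9, n1–n7} are in the MST → 4.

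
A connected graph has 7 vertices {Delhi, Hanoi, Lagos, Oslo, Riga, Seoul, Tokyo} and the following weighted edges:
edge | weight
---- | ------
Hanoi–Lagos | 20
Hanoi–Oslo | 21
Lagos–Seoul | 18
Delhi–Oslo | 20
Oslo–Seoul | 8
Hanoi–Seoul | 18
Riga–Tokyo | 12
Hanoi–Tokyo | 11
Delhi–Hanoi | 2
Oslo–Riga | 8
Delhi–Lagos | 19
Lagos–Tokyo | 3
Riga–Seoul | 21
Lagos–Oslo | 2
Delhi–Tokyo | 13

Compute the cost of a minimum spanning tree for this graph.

Prim's algorithm from Seoul:
Step 1: cheapest edge leaving the tree is Oslo–Seoul (8); add Oslo.
Step 2: cheapest edge leaving the tree is Lagos–Oslo (2); add Lagos.
Step 3: cheapest edge leaving the tree is Lagos–Tokyo (3); add Tokyo.
Step 4: cheapest edge leaving the tree is Oslo–Riga (8); add Riga.
Step 5: cheapest edge leaving the tree is Hanoi–Tokyo (11); add Hanoi.
Step 6: cheapest edge leaving the tree is Delhi–Hanoi (2); add Delhi.
MST edges: Oslo–Seoul, Lagos–Oslo, Lagos–Tokyo, Oslo–Riga, Hanoi–Tokyo, Delhi–Hanoi; total weight 8+2+3+8+11+2 = 34.

34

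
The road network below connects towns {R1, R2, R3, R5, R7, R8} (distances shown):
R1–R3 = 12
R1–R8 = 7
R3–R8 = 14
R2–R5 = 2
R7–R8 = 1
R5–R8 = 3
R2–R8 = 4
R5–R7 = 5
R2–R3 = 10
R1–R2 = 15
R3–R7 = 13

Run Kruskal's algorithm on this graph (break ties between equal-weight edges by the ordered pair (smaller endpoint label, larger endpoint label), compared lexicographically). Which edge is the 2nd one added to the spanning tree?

R2-R5

Sort edges by weight, then run Kruskal:
R7–R8 (1): add — endpoints in different components.
R2–R5 (2): add — endpoints in different components.
R5–R8 (3): add — endpoints in different components.
R2–R8 (4): skip — R8 and R2 already connected.
R5–R7 (5): skip — R7 and R5 already connected.
R1–R8 (7): add — endpoints in different components.
R2–R3 (10): add — endpoints in different components.
The 2nd edge added is R2–R5.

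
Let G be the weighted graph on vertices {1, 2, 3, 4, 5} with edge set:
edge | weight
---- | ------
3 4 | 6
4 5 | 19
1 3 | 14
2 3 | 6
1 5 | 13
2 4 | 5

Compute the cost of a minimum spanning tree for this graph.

38

Sort edges by weight, then run Kruskal:
2 4 (5): add. Components now {1} {2,4} {3} {5}
2 3 (6): add. Components now {1} {2,3,4} {5}
3 4 (6): skip — 3 and 4 already connected.
1 5 (13): add. Components now {1,5} {2,3,4}
1 3 (14): add. Components now {1,2,3,4,5}
MST edges: 2 4, 2 3, 1 5, 1 3; total weight 5+6+13+14 = 38.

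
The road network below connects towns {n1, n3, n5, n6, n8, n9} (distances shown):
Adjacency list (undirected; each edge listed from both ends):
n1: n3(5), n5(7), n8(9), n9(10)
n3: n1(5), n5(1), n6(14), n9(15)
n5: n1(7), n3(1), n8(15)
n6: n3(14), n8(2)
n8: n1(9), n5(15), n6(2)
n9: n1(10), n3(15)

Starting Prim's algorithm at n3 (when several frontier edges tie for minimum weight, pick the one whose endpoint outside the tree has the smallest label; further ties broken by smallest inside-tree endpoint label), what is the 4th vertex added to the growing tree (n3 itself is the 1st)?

n8

Grow the tree from n3 using Prim:
Step 1: frontier [n3—n5 1, n1—n3 5, n3—n6 14, n3—n9 15] → take n3—n5 (1); add n5.
Step 2: frontier [n1—n3 5, n3—n6 14, n3—n9 15, n1—n5 7, n5—n8 15] → take n1—n3 (5); add n1.
Step 3: frontier [n1—n8 9, n1—n9 10, n3—n6 14, n3—n9 15, n5—n8 15] → take n1—n8 (9); add n8.
Step 4: frontier [n1—n9 10, n3—n6 14, n3—n9 15, n6—n8 2] → take n6—n8 (2); add n6.
Step 5: frontier [n1—n9 10, n3—n9 15] → take n1—n9 (10); add n9.
Vertex order: n3, n5, n1, n8, n6, n9. The 4th vertex is n8.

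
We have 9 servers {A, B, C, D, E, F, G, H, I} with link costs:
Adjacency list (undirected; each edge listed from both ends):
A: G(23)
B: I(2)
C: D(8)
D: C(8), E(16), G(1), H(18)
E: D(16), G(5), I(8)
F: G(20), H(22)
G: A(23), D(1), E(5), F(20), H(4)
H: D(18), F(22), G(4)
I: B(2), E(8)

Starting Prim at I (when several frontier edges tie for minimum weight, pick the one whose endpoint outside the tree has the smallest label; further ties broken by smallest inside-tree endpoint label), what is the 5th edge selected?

Grow the tree from I using Prim:
Step 1: cheapest edge leaving the tree is B–I (2); add B.
Step 2: cheapest edge leaving the tree is E–I (8); add E.
Step 3: cheapest edge leaving the tree is E–G (5); add G.
Step 4: cheapest edge leaving the tree is D–G (1); add D.
Step 5: cheapest edge leaving the tree is G–H (4); add H.
Step 6: cheapest edge leaving the tree is C–D (8); add C.
Step 7: cheapest edge leaving the tree is F–G (20); add F.
Step 8: cheapest edge leaving the tree is A–G (23); add A.
The 5th edge added is G–H.

G-H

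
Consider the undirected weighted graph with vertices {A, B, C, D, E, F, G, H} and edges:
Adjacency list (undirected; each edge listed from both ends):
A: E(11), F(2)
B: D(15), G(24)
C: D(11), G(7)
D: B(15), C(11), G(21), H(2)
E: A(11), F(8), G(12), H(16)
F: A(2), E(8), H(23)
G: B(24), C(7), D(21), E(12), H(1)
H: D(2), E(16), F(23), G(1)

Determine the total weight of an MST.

Sort edges by weight, then run Kruskal:
G H (1): add — endpoints in different components.
A F (2): add — endpoints in different components.
D H (2): add — endpoints in different components.
C G (7): add — endpoints in different components.
E F (8): add — endpoints in different components.
A E (11): skip — A and E already connected.
C D (11): skip — C and D already connected.
E G (12): add — endpoints in different components.
B D (15): add — endpoints in different components.
MST edges: G H, A F, D H, C G, E F, E G, B D; total weight 1+2+2+7+8+12+15 = 47.

47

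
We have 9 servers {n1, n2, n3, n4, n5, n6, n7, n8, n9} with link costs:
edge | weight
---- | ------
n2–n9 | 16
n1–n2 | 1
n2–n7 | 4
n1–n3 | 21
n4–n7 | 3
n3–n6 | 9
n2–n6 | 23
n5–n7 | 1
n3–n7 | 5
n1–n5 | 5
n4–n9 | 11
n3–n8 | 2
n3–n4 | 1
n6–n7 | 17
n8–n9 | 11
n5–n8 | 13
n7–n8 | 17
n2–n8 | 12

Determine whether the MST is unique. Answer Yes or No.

Kruskal: consider edges lightest-first.
n1–n2 (1): add — endpoints in different components.
n3–n4 (1): add — endpoints in different components.
n5–n7 (1): add — endpoints in different components.
n3–n8 (2): add — endpoints in different components.
n4–n7 (3): add — endpoints in different components.
n2–n7 (4): add — endpoints in different components.
n1–n5 (5): skip — n5 and n1 already connected.
n3–n7 (5): skip — n7 and n3 already connected.
n3–n6 (9): add — endpoints in different components.
n4–n9 (11): add — endpoints in different components.
Non-tree edge n8–n9 has weight 11, equal to the heaviest edge on its tree cycle — swapping gives another MST of the same weight. Not unique.

No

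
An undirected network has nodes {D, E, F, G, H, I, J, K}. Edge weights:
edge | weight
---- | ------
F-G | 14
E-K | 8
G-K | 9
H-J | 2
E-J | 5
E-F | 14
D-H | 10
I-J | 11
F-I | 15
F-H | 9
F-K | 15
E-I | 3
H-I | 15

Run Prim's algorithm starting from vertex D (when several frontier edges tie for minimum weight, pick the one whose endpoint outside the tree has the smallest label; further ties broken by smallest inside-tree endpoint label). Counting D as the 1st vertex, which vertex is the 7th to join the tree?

F

Prim's algorithm from D:
Step 1: frontier [D-H 10] → take D-H (10); add H.
Step 2: frontier [H-J 2, F-H 9, H-I 15] → take H-J (2); add J.
Step 3: frontier [F-H 9, H-I 15, E-J 5, I-J 11] → take E-J (5); add E.
Step 4: frontier [E-I 3, E-K 8, E-F 14, F-H 9, H-I 15, I-J 11] → take E-I (3); add I.
Step 5: frontier [E-K 8, E-F 14, F-H 9, F-I 15] → take E-K (8); add K.
Step 6: frontier [E-F 14, F-H 9, F-I 15, G-K 9, F-K 15] → take F-H (9); add F.
Step 7: frontier [F-G 14, G-K 9] → take G-K (9); add G.
Vertex order: D, H, J, E, I, K, F, G. The 7th vertex is F.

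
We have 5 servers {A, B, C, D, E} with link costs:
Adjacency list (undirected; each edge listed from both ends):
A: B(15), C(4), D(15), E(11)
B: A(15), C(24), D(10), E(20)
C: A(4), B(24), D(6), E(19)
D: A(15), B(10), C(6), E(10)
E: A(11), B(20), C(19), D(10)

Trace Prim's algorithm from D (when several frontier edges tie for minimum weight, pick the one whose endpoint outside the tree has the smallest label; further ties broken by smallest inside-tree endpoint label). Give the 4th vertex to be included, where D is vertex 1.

Prim's algorithm from D:
Step 1: cheapest edge leaving the tree is C—D (6); add C.
Step 2: cheapest edge leaving the tree is A—C (4); add A.
Step 3: cheapest edge leaving the tree is B—D (10); add B.
Step 4: cheapest edge leaving the tree is D—E (10); add E.
Vertex order: D, C, A, B, E. The 4th vertex is B.

B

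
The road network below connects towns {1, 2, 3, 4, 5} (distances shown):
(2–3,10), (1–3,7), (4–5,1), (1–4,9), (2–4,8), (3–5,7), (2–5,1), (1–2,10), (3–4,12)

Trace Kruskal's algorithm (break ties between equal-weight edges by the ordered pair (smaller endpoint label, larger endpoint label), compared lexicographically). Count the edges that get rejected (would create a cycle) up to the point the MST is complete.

Kruskal: consider edges lightest-first.
2–5 (1): add. Components now {1} {2,5} {3} {4}
4–5 (1): add. Components now {1} {2,4,5} {3}
1–3 (7): add. Components now {1,3} {2,4,5}
3–5 (7): add. Components now {1,2,3,4,5}
Edges rejected before the tree was complete: 0.

0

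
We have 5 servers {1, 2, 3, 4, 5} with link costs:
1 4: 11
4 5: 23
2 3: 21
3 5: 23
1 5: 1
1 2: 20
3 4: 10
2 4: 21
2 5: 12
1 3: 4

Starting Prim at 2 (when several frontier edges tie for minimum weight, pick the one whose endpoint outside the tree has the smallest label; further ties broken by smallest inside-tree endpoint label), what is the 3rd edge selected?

1-3

Grow the tree from 2 using Prim:
Step 1: frontier [2 5 12, 1 2 20, 2 3 21, 2 4 21] → take 2 5 (12); add 5.
Step 2: frontier [1 2 20, 2 3 21, 2 4 21, 1 5 1, 3 5 23, 4 5 23] → take 1 5 (1); add 1.
Step 3: frontier [1 3 4, 1 4 11, 2 3 21, 2 4 21, 3 5 23, 4 5 23] → take 1 3 (4); add 3.
Step 4: frontier [1 4 11, 2 4 21, 3 4 10, 4 5 23] → take 3 4 (10); add 4.
The 3rd edge added is 1 3.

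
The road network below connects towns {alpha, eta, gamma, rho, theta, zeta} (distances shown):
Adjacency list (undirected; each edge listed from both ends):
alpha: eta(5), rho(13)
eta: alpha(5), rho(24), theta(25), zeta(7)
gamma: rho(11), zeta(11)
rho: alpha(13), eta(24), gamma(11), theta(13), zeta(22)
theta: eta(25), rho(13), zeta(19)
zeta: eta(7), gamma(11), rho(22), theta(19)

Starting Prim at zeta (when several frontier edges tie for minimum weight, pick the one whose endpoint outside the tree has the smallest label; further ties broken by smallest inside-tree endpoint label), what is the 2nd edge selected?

alpha-eta

Prim, starting at zeta.
Step 1: cheapest edge leaving the tree is eta zeta (7); add eta.
Step 2: cheapest edge leaving the tree is alpha eta (5); add alpha.
Step 3: cheapest edge leaving the tree is gamma zeta (11); add gamma.
Step 4: cheapest edge leaving the tree is gamma rho (11); add rho.
Step 5: cheapest edge leaving the tree is rho theta (13); add theta.
The 2nd edge added is alpha eta.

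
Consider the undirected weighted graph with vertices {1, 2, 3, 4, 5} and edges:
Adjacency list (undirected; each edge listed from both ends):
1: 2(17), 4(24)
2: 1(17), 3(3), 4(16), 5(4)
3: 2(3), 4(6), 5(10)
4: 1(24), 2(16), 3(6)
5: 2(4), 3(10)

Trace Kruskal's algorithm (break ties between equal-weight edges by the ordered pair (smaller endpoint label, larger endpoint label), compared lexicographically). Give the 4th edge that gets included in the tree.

Sort edges by weight, then run Kruskal:
2-3 (3): add. Components now {1} {2,3} {4} {5}
2-5 (4): add. Components now {1} {2,3,5} {4}
3-4 (6): add. Components now {1} {2,3,4,5}
3-5 (10): skip — 3 and 5 already connected.
2-4 (16): skip — 2 and 4 already connected.
1-2 (17): add. Components now {1,2,3,4,5}
The 4th edge added is 1-2.

1-2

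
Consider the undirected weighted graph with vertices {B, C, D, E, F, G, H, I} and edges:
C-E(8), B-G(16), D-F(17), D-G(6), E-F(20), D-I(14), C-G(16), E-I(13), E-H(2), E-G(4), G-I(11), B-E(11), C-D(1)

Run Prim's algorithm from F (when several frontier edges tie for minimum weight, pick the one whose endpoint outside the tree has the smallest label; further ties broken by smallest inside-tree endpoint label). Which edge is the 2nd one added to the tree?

C-D

Grow the tree from F using Prim:
Step 1: frontier [D-F 17, E-F 20] → take D-F (17); add D.
Step 2: frontier [C-D 1, D-G 6, D-I 14, E-F 20] → take C-D (1); add C.
Step 3: frontier [C-E 8, C-G 16, D-G 6, D-I 14, E-F 20] → take D-G (6); add G.
Step 4: frontier [C-E 8, D-I 14, E-F 20, E-G 4, G-I 11, B-G 16] → take E-G (4); add E.
Step 5: frontier [D-I 14, E-H 2, B-E 11, E-I 13, G-I 11, B-G 16] → take E-H (2); add H.
Step 6: frontier [D-I 14, B-E 11, E-I 13, G-I 11, B-G 16] → take B-E (11); add B.
Step 7: frontier [D-I 14, E-I 13, G-I 11] → take G-I (11); add I.
The 2nd edge added is C-D.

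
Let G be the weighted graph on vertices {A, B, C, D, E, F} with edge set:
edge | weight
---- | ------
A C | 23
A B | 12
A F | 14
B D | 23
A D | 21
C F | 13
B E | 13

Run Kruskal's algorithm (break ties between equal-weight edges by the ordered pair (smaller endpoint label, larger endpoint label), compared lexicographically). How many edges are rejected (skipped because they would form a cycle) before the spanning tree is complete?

Kruskal's algorithm — process edges by increasing weight (ties by edge label):
A B (12): add — endpoints in different components.
B E (13): add — endpoints in different components.
C F (13): add — endpoints in different components.
A F (14): add — endpoints in different components.
A D (21): add — endpoints in different components.
Edges rejected before the tree was complete: 0.

0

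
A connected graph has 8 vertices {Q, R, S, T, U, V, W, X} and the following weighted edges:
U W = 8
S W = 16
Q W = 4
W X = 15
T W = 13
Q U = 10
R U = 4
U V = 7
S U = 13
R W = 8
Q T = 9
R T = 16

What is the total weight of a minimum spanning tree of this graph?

Prim's algorithm from X:
Step 1: cheapest edge leaving the tree is W X (15); add W.
Step 2: cheapest edge leaving the tree is Q W (4); add Q.
Step 3: cheapest edge leaving the tree is R W (8); add R.
Step 4: cheapest edge leaving the tree is R U (4); add U.
Step 5: cheapest edge leaving the tree is U V (7); add V.
Step 6: cheapest edge leaving the tree is Q T (9); add T.
Step 7: cheapest edge leaving the tree is S U (13); add S.
MST edges: W X, Q W, R W, R U, U V, Q T, S U; total weight 15+4+8+4+7+9+13 = 60.

60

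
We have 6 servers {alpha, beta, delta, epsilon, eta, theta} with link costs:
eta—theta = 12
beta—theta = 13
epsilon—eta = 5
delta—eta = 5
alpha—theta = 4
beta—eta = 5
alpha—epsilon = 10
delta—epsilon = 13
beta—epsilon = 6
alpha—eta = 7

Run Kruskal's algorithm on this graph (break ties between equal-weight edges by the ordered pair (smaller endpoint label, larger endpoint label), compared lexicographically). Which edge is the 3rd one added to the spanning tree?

Sort edges by weight, then run Kruskal:
alpha—theta (4): add — endpoints in different components.
beta—eta (5): add — endpoints in different components.
delta—eta (5): add — endpoints in different components.
epsilon—eta (5): add — endpoints in different components.
beta—epsilon (6): skip — beta and epsilon already connected.
alpha—eta (7): add — endpoints in different components.
The 3rd edge added is delta—eta.

delta-eta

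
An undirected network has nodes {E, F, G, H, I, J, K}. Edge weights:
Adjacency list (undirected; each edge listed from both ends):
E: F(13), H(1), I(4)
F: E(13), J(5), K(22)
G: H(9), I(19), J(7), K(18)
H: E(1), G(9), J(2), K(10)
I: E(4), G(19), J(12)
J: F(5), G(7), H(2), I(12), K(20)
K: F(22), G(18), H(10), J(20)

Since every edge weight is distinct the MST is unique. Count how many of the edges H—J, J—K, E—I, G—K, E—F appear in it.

2

Kruskal's algorithm — process edges by increasing weight (ties by edge label):
E—H (1): add — endpoints in different components.
H—J (2): add — endpoints in different components.
E—I (4): add — endpoints in different components.
F—J (5): add — endpoints in different components.
G—J (7): add — endpoints in different components.
G—H (9): skip — G and H already connected.
H—K (10): add — endpoints in different components.
MST edge set: {E—H, H—J, E—I, F—J, G—J, H—K}.
Of the listed edges, {H—J, E—I} are in the MST → 2.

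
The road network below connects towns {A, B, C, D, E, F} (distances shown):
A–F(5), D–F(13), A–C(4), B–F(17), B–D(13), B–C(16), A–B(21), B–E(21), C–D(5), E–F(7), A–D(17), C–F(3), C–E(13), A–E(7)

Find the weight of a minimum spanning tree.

Prim, starting at F.
Step 1: frontier [C–F 3, A–F 5, E–F 7, D–F 13, B–F 17] → take C–F (3); add C.
Step 2: frontier [A–C 4, C–D 5, C–E 13, B–C 16, A–F 5, E–F 7, D–F 13, B–F 17] → take A–C (4); add A.
Step 3: frontier [A–E 7, A–D 17, A–B 21, C–D 5, C–E 13, B–C 16, E–F 7, D–F 13, B–F 17] → take C–D (5); add D.
Step 4: frontier [A–E 7, A–B 21, C–E 13, B–C 16, B–D 13, E–F 7, B–F 17] → take A–E (7); add E.
Step 5: frontier [A–B 21, B–C 16, B–D 13, B–E 21, B–F 17] → take B–D (13); add B.
MST edges: C–F, A–C, C–D, A–E, B–D; total weight 3+4+5+7+13 = 32.

32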